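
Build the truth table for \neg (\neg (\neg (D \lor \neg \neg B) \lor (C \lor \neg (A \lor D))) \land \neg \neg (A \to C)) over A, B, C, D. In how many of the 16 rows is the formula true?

A  B  C  D  |  φ
T  T  T  T  |  T
T  T  T  F  |  T
T  T  F  T  |  T
T  T  F  F  |  T
T  F  T  T  |  T
T  F  T  F  |  T
T  F  F  T  |  T
T  F  F  F  |  T
F  T  T  T  |  T
F  T  T  F  |  T
F  T  F  T  |  F
F  T  F  F  |  T
F  F  T  T  |  T
F  F  T  F  |  T
F  F  F  T  |  F
F  F  F  F  |  T
The formula is true on 14 of the 16 rows.

14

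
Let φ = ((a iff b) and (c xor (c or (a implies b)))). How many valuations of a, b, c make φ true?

a | b | c | (a iff b) | (a implies b) | (c or (a implies b)) | (c xor (c or (a implies b))) | φ
- | - | - | --------- | ------------- | -------------------- | ---------------------------- | -
T | T | T |     T     |       T       |          T           |              F               | F
T | T | F |     T     |       T       |          T           |              T               | T
T | F | T |     F     |       F       |          T           |              F               | F
T | F | F |     F     |       F       |          F           |              F               | F
F | T | T |     F     |       T       |          T           |              F               | F
F | T | F |     F     |       T       |          T           |              T               | F
F | F | T |     T     |       T       |          T           |              F               | F
F | F | F |     T     |       T       |          T           |              T               | T
The formula is true on 2 of the 8 rows.

2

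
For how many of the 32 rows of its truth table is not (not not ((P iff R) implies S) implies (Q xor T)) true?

P  Q  R  S  T  |  φ
0  0  0  0  0  |  0
0  0  0  0  1  |  0
0  0  0  1  0  |  1
0  0  0  1  1  |  0
0  0  1  0  0  |  1
0  0  1  0  1  |  0
0  0  1  1  0  |  1
0  0  1  1  1  |  0
0  1  0  0  0  |  0
0  1  0  0  1  |  0
0  1  0  1  0  |  0
0  1  0  1  1  |  1
0  1  1  0  0  |  0
0  1  1  0  1  |  1
0  1  1  1  0  |  0
0  1  1  1  1  |  1
1  0  0  0  0  |  1
1  0  0  0  1  |  0
1  0  0  1  0  |  1
1  0  0  1  1  |  0
1  0  1  0  0  |  0
1  0  1  0  1  |  0
1  0  1  1  0  |  1
1  0  1  1  1  |  0
1  1  0  0  0  |  0
1  1  0  0  1  |  1
1  1  0  1  0  |  0
1  1  0  1  1  |  1
1  1  1  0  0  |  0
1  1  1  0  1  |  0
1  1  1  1  0  |  0
1  1  1  1  1  |  1
The formula is true on 12 of the 32 rows.

12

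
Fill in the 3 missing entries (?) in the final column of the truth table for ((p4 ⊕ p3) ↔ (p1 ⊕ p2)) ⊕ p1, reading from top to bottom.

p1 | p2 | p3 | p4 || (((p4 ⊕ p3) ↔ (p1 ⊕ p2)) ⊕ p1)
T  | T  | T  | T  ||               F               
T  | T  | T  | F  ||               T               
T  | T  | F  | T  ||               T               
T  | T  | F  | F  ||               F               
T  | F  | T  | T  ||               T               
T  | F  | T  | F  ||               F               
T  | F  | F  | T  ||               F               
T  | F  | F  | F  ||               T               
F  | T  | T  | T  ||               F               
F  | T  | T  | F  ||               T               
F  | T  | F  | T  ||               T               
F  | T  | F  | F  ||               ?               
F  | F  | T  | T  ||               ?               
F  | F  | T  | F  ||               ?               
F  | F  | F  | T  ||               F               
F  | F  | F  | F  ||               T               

F, T, F

Row p1=F, p2=T, p3=F, p4=F: ((p4 ⊕ p3) ↔ (p1 ⊕ p2)) = F, so (((p4 ⊕ p3) ↔ (p1 ⊕ p2)) ⊕ p1) = F.
Row p1=F, p2=F, p3=T, p4=T: ((p4 ⊕ p3) ↔ (p1 ⊕ p2)) = T, so (((p4 ⊕ p3) ↔ (p1 ⊕ p2)) ⊕ p1) = T.
Row p1=F, p2=F, p3=T, p4=F: ((p4 ⊕ p3) ↔ (p1 ⊕ p2)) = F, so (((p4 ⊕ p3) ↔ (p1 ⊕ p2)) ⊕ p1) = F.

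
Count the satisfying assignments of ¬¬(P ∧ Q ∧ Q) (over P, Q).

P | Q || ¬¬(P ∧ Q ∧ Q)
T | T ||       T      
T | F ||       F      
F | T ||       F      
F | F ||       F      
The formula is true on 1 of the 4 rows.

1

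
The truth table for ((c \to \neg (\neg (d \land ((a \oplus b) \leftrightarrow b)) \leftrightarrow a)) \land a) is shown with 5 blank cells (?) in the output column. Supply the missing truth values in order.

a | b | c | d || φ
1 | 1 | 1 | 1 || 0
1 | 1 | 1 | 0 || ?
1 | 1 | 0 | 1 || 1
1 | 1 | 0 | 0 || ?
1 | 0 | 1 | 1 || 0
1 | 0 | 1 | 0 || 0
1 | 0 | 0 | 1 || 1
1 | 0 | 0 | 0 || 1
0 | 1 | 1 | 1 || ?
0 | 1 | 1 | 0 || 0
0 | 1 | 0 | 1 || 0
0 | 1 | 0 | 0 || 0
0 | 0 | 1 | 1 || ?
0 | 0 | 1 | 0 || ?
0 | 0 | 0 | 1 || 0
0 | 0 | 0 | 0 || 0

0, 1, 0, 0, 0

Row a=1, b=1, c=1, d=0: (c \to \neg (\neg (d \land ((a \oplus b) \leftrightarrow b)) \leftrightarrow a)) = 0, so the formula = 0.
Row a=1, b=1, c=0, d=0: (c \to \neg (\neg (d \land ((a \oplus b) \leftrightarrow b)) \leftrightarrow a)) = 1, so the formula = 1.
Row a=0, b=1, c=1, d=1: (c \to \neg (\neg (d \land ((a \oplus b) \leftrightarrow b)) \leftrightarrow a)) = 0, so the formula = 0.
Row a=0, b=0, c=1, d=1: (c \to \neg (\neg (d \land ((a \oplus b) \leftrightarrow b)) \leftrightarrow a)) = 0, so the formula = 0.
Row a=0, b=0, c=1, d=0: (c \to \neg (\neg (d \land ((a \oplus b) \leftrightarrow b)) \leftrightarrow a)) = 1, so the formula = 0.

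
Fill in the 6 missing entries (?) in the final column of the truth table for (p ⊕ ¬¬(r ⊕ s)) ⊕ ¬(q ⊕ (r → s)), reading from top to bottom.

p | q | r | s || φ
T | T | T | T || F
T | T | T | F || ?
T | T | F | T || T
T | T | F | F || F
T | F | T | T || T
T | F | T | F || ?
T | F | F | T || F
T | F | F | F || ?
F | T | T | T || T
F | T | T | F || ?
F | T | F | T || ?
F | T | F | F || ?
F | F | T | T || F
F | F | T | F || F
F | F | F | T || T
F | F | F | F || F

Row p=T, q=T, r=T, s=F: (p ⊕ ¬¬(r ⊕ s)) = F, ¬(q ⊕ (r → s)) = F, so the formula = F.
Row p=T, q=F, r=T, s=F: (p ⊕ ¬¬(r ⊕ s)) = F, ¬(q ⊕ (r → s)) = T, so the formula = T.
Row p=T, q=F, r=F, s=F: (p ⊕ ¬¬(r ⊕ s)) = T, ¬(q ⊕ (r → s)) = F, so the formula = T.
Row p=F, q=T, r=T, s=F: (p ⊕ ¬¬(r ⊕ s)) = T, ¬(q ⊕ (r → s)) = F, so the formula = T.
Row p=F, q=T, r=F, s=T: (p ⊕ ¬¬(r ⊕ s)) = T, ¬(q ⊕ (r → s)) = T, so the formula = F.
Row p=F, q=T, r=F, s=F: (p ⊕ ¬¬(r ⊕ s)) = F, ¬(q ⊕ (r → s)) = T, so the formula = T.

F, T, T, T, F, T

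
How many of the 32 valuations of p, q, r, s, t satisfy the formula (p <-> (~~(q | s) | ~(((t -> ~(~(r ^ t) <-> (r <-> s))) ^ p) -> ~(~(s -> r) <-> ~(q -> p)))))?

12

  p      q      r      s      t    |    φ  
 True   True   True   True   True  |   True
 True   True   True   True  False  |   True
 True   True   True  False   True  |   True
 True   True   True  False  False  |   True
 True   True  False   True   True  |   True
 True   True  False   True  False  |   True
 True   True  False  False   True  |   True
 True   True  False  False  False  |   True
 True  False   True   True   True  |   True
 True  False   True   True  False  |   True
 True  False   True  False   True  |  False
 True  False   True  False  False  |  False
 True  False  False   True   True  |   True
 True  False  False   True  False  |   True
 True  False  False  False   True  |  False
 True  False  False  False  False  |  False
False   True   True   True   True  |  False
False   True   True   True  False  |  False
False   True   True  False   True  |  False
False   True   True  False  False  |  False
False   True  False   True   True  |  False
False   True  False   True  False  |  False
False   True  False  False   True  |  False
False   True  False  False  False  |  False
False  False   True   True   True  |  False
False  False   True   True  False  |  False
False  False   True  False   True  |  False
False  False   True  False  False  |  False
False  False  False   True   True  |  False
False  False  False   True  False  |  False
False  False  False  False   True  |  False
False  False  False  False  False  |  False
The formula is true on 12 of the 32 rows.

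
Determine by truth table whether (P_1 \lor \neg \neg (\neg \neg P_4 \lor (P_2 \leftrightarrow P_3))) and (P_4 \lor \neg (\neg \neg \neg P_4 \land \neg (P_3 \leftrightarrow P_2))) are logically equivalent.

not equivalent

P_1 | P_2 | P_3 | P_4 | φ | ψ
--- | --- | --- | --- | - | -
 0  |  0  |  0  |  0  | 1 | 1
 0  |  0  |  0  |  1  | 1 | 1
 0  |  0  |  1  |  0  | 0 | 0
 0  |  0  |  1  |  1  | 1 | 1
 0  |  1  |  0  |  0  | 0 | 0
 0  |  1  |  0  |  1  | 1 | 1
 0  |  1  |  1  |  0  | 1 | 1
 0  |  1  |  1  |  1  | 1 | 1
 1  |  0  |  0  |  0  | 1 | 1
 1  |  0  |  0  |  1  | 1 | 1
 1  |  0  |  1  |  0  | 1 | 0
 1  |  0  |  1  |  1  | 1 | 1
 1  |  1  |  0  |  0  | 1 | 0
 1  |  1  |  0  |  1  | 1 | 1
 1  |  1  |  1  |  0  | 1 | 1
 1  |  1  |  1  |  1  | 1 | 1
The columns differ at P_1=1, P_2=0, P_3=1, P_4=0 (φ=1, ψ=0), so they are not equivalent.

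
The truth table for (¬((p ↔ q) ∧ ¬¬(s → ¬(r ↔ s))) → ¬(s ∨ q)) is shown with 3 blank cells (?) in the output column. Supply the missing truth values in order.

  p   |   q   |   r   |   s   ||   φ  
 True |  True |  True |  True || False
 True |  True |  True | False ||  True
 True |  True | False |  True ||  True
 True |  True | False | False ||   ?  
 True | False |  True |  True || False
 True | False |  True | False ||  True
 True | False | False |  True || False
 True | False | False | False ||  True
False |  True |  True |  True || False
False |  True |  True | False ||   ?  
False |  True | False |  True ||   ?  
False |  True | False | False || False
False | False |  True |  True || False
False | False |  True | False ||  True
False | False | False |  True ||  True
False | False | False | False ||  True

Row p=True, q=True, r=False, s=False: ¬((p ↔ q) ∧ ¬¬(s → ¬(r ↔ s))) = False, ¬(s ∨ q) = False, so the formula = True.
Row p=False, q=True, r=True, s=False: ¬((p ↔ q) ∧ ¬¬(s → ¬(r ↔ s))) = True, ¬(s ∨ q) = False, so the formula = False.
Row p=False, q=True, r=False, s=True: ¬((p ↔ q) ∧ ¬¬(s → ¬(r ↔ s))) = True, ¬(s ∨ q) = False, so the formula = False.

True, False, False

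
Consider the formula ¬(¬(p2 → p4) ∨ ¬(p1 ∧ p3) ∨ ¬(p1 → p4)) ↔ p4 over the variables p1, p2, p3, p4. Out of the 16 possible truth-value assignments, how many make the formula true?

p1 | p2 | p3 | p4 || (p2 → p4) | ¬(p2 → p4) | (p1 ∧ p3) | ¬(p1 ∧ p3) | (p1 → p4) | ¬(p1 → p4) | φ
1  | 1  | 1  | 1  ||     1     |     0      |     1     |     0      |     1     |     0      | 1
1  | 1  | 1  | 0  ||     0     |     1      |     1     |     0      |     0     |     1      | 1
1  | 1  | 0  | 1  ||     1     |     0      |     0     |     1      |     1     |     0      | 0
1  | 1  | 0  | 0  ||     0     |     1      |     0     |     1      |     0     |     1      | 1
1  | 0  | 1  | 1  ||     1     |     0      |     1     |     0      |     1     |     0      | 1
1  | 0  | 1  | 0  ||     1     |     0      |     1     |     0      |     0     |     1      | 1
1  | 0  | 0  | 1  ||     1     |     0      |     0     |     1      |     1     |     0      | 0
1  | 0  | 0  | 0  ||     1     |     0      |     0     |     1      |     0     |     1      | 1
0  | 1  | 1  | 1  ||     1     |     0      |     0     |     1      |     1     |     0      | 0
0  | 1  | 1  | 0  ||     0     |     1      |     0     |     1      |     1     |     0      | 1
0  | 1  | 0  | 1  ||     1     |     0      |     0     |     1      |     1     |     0      | 0
0  | 1  | 0  | 0  ||     0     |     1      |     0     |     1      |     1     |     0      | 1
0  | 0  | 1  | 1  ||     1     |     0      |     0     |     1      |     1     |     0      | 0
0  | 0  | 1  | 0  ||     1     |     0      |     0     |     1      |     1     |     0      | 1
0  | 0  | 0  | 1  ||     1     |     0      |     0     |     1      |     1     |     0      | 0
0  | 0  | 0  | 0  ||     1     |     0      |     0     |     1      |     1     |     0      | 1
The formula is true on 10 of the 16 rows.

10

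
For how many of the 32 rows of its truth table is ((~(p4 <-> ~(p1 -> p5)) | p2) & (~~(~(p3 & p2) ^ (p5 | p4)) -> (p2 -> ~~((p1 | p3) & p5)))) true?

20

p1 | p2 | p3 | p4 | p5 | φ
-- | -- | -- | -- | -- | -
F  | F  | F  | F  | F  | F
F  | F  | F  | F  | T  | F
F  | F  | F  | T  | F  | T
F  | F  | F  | T  | T  | T
F  | F  | T  | F  | F  | F
F  | F  | T  | F  | T  | F
F  | F  | T  | T  | F  | T
F  | F  | T  | T  | T  | T
F  | T  | F  | F  | F  | F
F  | T  | F  | F  | T  | T
F  | T  | F  | T  | F  | T
F  | T  | F  | T  | T  | T
F  | T  | T  | F  | F  | T
F  | T  | T  | F  | T  | T
F  | T  | T  | T  | F  | F
F  | T  | T  | T  | T  | T
T  | F  | F  | F  | F  | T
T  | F  | F  | F  | T  | F
T  | F  | F  | T  | F  | F
T  | F  | F  | T  | T  | T
T  | F  | T  | F  | F  | T
T  | F  | T  | F  | T  | F
T  | F  | T  | T  | F  | F
T  | F  | T  | T  | T  | T
T  | T  | F  | F  | F  | F
T  | T  | F  | F  | T  | T
T  | T  | F  | T  | F  | T
T  | T  | F  | T  | T  | T
T  | T  | T  | F  | F  | T
T  | T  | T  | F  | T  | T
T  | T  | T  | T  | F  | F
T  | T  | T  | T  | T  | T
The formula is true on 20 of the 32 rows.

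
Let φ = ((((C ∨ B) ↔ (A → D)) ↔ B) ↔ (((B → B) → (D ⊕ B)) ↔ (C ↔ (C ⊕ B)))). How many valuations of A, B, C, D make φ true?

A  B  C  D  |  φ
F  F  F  F  |  F
F  F  F  T  |  T
F  F  T  F  |  T
F  F  T  T  |  F
F  T  F  F  |  F
F  T  F  T  |  T
F  T  T  F  |  F
F  T  T  T  |  T
T  F  F  F  |  T
T  F  F  T  |  T
T  F  T  F  |  F
T  F  T  T  |  F
T  T  F  F  |  T
T  T  F  T  |  T
T  T  T  F  |  T
T  T  T  T  |  T
The formula is true on 10 of the 16 rows.

10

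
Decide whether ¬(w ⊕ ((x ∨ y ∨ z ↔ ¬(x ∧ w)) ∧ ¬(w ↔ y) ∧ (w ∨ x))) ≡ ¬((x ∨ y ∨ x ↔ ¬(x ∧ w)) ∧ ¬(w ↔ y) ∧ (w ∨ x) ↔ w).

x | y | z | w | φ | ψ
- | - | - | - | - | -
0 | 0 | 0 | 0 | 1 | 0
0 | 0 | 0 | 1 | 0 | 1
0 | 0 | 1 | 0 | 1 | 0
0 | 0 | 1 | 1 | 1 | 1
0 | 1 | 0 | 0 | 1 | 0
0 | 1 | 0 | 1 | 0 | 1
0 | 1 | 1 | 0 | 1 | 0
0 | 1 | 1 | 1 | 0 | 1
1 | 0 | 0 | 0 | 1 | 0
1 | 0 | 0 | 1 | 0 | 1
1 | 0 | 1 | 0 | 1 | 0
1 | 0 | 1 | 1 | 0 | 1
1 | 1 | 0 | 0 | 0 | 1
1 | 1 | 0 | 1 | 0 | 1
1 | 1 | 1 | 0 | 0 | 1
1 | 1 | 1 | 1 | 0 | 1
The columns differ at x=0, y=0, z=0, w=0 (φ=1, ψ=0), so they are not equivalent.

not equivalent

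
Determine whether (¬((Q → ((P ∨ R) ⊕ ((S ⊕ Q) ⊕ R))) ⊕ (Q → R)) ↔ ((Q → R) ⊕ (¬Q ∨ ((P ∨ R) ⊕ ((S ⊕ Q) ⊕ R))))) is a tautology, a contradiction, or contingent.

contradiction

P  Q  R  S  |  φ
0  0  0  0  |  0
0  0  0  1  |  0
0  0  1  0  |  0
0  0  1  1  |  0
0  1  0  0  |  0
0  1  0  1  |  0
0  1  1  0  |  0
0  1  1  1  |  0
1  0  0  0  |  0
1  0  0  1  |  0
1  0  1  0  |  0
1  0  1  1  |  0
1  1  0  0  |  0
1  1  0  1  |  0
1  1  1  0  |  0
1  1  1  1  |  0
Every row is 0, so the formula is a contradiction.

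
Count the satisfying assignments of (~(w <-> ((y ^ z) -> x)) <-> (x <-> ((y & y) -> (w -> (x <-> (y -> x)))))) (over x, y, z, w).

x | y | z | w || (y ^ z) | ((y ^ z) -> x) | (w <-> ((y ^ z) -> x)) | ~(w <-> ((y ^ z) -> x)) | (y & y) | (y -> x) | (x <-> (y -> x)) | (w -> (x <-> (y -> x))) | φ
1 | 1 | 1 | 1 ||    0    |       1        |           1            |            0            |    1    |    1     |        1         |            1            | 0
1 | 1 | 1 | 0 ||    0    |       1        |           0            |            1            |    1    |    1     |        1         |            1            | 1
1 | 1 | 0 | 1 ||    1    |       1        |           1            |            0            |    1    |    1     |        1         |            1            | 0
1 | 1 | 0 | 0 ||    1    |       1        |           0            |            1            |    1    |    1     |        1         |            1            | 1
1 | 0 | 1 | 1 ||    1    |       1        |           1            |            0            |    0    |    1     |        1         |            1            | 0
1 | 0 | 1 | 0 ||    1    |       1        |           0            |            1            |    0    |    1     |        1         |            1            | 1
1 | 0 | 0 | 1 ||    0    |       1        |           1            |            0            |    0    |    1     |        1         |            1            | 0
1 | 0 | 0 | 0 ||    0    |       1        |           0            |            1            |    0    |    1     |        1         |            1            | 1
0 | 1 | 1 | 1 ||    0    |       1        |           1            |            0            |    1    |    0     |        1         |            1            | 1
0 | 1 | 1 | 0 ||    0    |       1        |           0            |            1            |    1    |    0     |        1         |            1            | 0
0 | 1 | 0 | 1 ||    1    |       0        |           0            |            1            |    1    |    0     |        1         |            1            | 0
0 | 1 | 0 | 0 ||    1    |       0        |           1            |            0            |    1    |    0     |        1         |            1            | 1
0 | 0 | 1 | 1 ||    1    |       0        |           0            |            1            |    0    |    1     |        0         |            0            | 0
0 | 0 | 1 | 0 ||    1    |       0        |           1            |            0            |    0    |    1     |        0         |            1            | 1
0 | 0 | 0 | 1 ||    0    |       1        |           1            |            0            |    0    |    1     |        0         |            0            | 1
0 | 0 | 0 | 0 ||    0    |       1        |           0            |            1            |    0    |    1     |        0         |            1            | 0
The formula is true on 8 of the 16 rows.

8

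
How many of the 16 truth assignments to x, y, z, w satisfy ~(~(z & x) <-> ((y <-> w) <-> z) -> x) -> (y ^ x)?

x | y | z | w || φ
0 | 0 | 0 | 0 || 1
0 | 0 | 0 | 1 || 0
0 | 0 | 1 | 0 || 0
0 | 0 | 1 | 1 || 1
0 | 1 | 0 | 0 || 1
0 | 1 | 0 | 1 || 1
0 | 1 | 1 | 0 || 1
0 | 1 | 1 | 1 || 1
1 | 0 | 0 | 0 || 1
1 | 0 | 0 | 1 || 1
1 | 0 | 1 | 0 || 1
1 | 0 | 1 | 1 || 1
1 | 1 | 0 | 0 || 1
1 | 1 | 0 | 1 || 1
1 | 1 | 1 | 0 || 0
1 | 1 | 1 | 1 || 0
The formula is true on 12 of the 16 rows.

12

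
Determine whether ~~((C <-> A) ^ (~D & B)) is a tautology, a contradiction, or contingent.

A | B | C | D | ~~((C <-> A) ^ (~D & B))
- | - | - | - | ------------------------
0 | 0 | 0 | 0 |            1            
0 | 0 | 0 | 1 |            1            
0 | 0 | 1 | 0 |            0            
0 | 0 | 1 | 1 |            0            
0 | 1 | 0 | 0 |            0            
0 | 1 | 0 | 1 |            1            
0 | 1 | 1 | 0 |            1            
0 | 1 | 1 | 1 |            0            
1 | 0 | 0 | 0 |            0            
1 | 0 | 0 | 1 |            0            
1 | 0 | 1 | 0 |            1            
1 | 0 | 1 | 1 |            1            
1 | 1 | 0 | 0 |            1            
1 | 1 | 0 | 1 |            0            
1 | 1 | 1 | 0 |            0            
1 | 1 | 1 | 1 |            1            
8 of 16 rows are 1, so the formula is contingent.

contingent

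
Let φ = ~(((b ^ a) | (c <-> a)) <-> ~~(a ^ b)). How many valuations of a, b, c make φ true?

a | b | c || φ
F | F | F || T
F | F | T || F
F | T | F || F
F | T | T || F
T | F | F || F
T | F | T || F
T | T | F || F
T | T | T || T
The formula is true on 2 of the 8 rows.

2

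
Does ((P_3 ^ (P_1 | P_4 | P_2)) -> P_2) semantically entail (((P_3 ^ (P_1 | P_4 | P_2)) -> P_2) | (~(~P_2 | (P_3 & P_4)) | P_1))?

yes

P_1 | P_2 | P_3 | P_4 || φ | ψ
 T  |  T  |  T  |  T  || T | T
 T  |  T  |  T  |  F  || T | T
 T  |  T  |  F  |  T  || T | T
 T  |  T  |  F  |  F  || T | T
 T  |  F  |  T  |  T  || T | T
 T  |  F  |  T  |  F  || T | T
 T  |  F  |  F  |  T  || F | T
 T  |  F  |  F  |  F  || F | T
 F  |  T  |  T  |  T  || T | T
 F  |  T  |  T  |  F  || T | T
 F  |  T  |  F  |  T  || T | T
 F  |  T  |  F  |  F  || T | T
 F  |  F  |  T  |  T  || T | T
 F  |  F  |  T  |  F  || F | F
 F  |  F  |  F  |  T  || F | F
 F  |  F  |  F  |  F  || T | T
In every row where φ is true, ψ is also true, so φ ⊨ ψ.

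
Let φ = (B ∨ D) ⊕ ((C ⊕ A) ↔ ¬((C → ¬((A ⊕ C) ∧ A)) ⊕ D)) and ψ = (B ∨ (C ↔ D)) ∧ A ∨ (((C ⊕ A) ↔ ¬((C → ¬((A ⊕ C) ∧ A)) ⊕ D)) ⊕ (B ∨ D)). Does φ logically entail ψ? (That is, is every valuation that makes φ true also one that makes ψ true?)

yes

A | B | C | D | φ | ψ
- | - | - | - | - | -
T | T | T | T | T | T
T | T | T | F | F | T
T | T | F | T | F | T
T | T | F | F | T | T
T | F | T | T | T | T
T | F | T | F | T | T
T | F | F | T | F | F
T | F | F | F | F | T
F | T | T | T | F | F
F | T | T | F | T | T
F | T | F | T | T | T
F | T | F | F | F | F
F | F | T | T | F | F
F | F | T | F | F | F
F | F | F | T | T | T
F | F | F | F | T | T
In every row where φ is true, ψ is also true, so φ ⊨ ψ.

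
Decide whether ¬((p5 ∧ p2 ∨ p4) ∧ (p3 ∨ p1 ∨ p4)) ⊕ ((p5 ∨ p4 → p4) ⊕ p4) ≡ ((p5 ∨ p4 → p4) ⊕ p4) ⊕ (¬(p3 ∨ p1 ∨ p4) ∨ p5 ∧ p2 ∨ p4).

not equivalent

p1  p2  p3  p4  p5  |  φ  ψ
1   1   1   1   1   |  0  1
1   1   1   1   0   |  0  1
1   1   1   0   1   |  0  1
1   1   1   0   0   |  0  1
1   1   0   1   1   |  0  1
1   1   0   1   0   |  0  1
1   1   0   0   1   |  0  1
1   1   0   0   0   |  0  1
1   0   1   1   1   |  0  1
1   0   1   1   0   |  0  1
1   0   1   0   1   |  1  0
1   0   1   0   0   |  0  1
1   0   0   1   1   |  0  1
1   0   0   1   0   |  0  1
1   0   0   0   1   |  1  0
1   0   0   0   0   |  0  1
0   1   1   1   1   |  0  1
0   1   1   1   0   |  0  1
0   1   1   0   1   |  0  1
0   1   1   0   0   |  0  1
0   1   0   1   1   |  0  1
0   1   0   1   0   |  0  1
0   1   0   0   1   |  1  1
0   1   0   0   0   |  0  0
0   0   1   1   1   |  0  1
0   0   1   1   0   |  0  1
0   0   1   0   1   |  1  0
0   0   1   0   0   |  0  1
0   0   0   1   1   |  0  1
0   0   0   1   0   |  0  1
0   0   0   0   1   |  1  1
0   0   0   0   0   |  0  0
The columns differ at p1=1, p2=1, p3=1, p4=1, p5=1 (φ=0, ψ=1), so they are not equivalent.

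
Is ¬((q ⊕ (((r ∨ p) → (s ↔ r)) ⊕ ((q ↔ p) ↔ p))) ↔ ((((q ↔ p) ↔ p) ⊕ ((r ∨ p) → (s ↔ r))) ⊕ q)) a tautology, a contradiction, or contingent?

p | q | r | s || (r ∨ p) | (s ↔ r) | ((r ∨ p) → (s ↔ r)) | (q ↔ p) | ((q ↔ p) ↔ p) | φ
T | T | T | T ||    T    |    T    |          T          |    T    |       T       | F
T | T | T | F ||    T    |    F    |          F          |    T    |       T       | F
T | T | F | T ||    T    |    F    |          F          |    T    |       T       | F
T | T | F | F ||    T    |    T    |          T          |    T    |       T       | F
T | F | T | T ||    T    |    T    |          T          |    F    |       F       | F
T | F | T | F ||    T    |    F    |          F          |    F    |       F       | F
T | F | F | T ||    T    |    F    |          F          |    F    |       F       | F
T | F | F | F ||    T    |    T    |          T          |    F    |       F       | F
F | T | T | T ||    T    |    T    |          T          |    F    |       T       | F
F | T | T | F ||    T    |    F    |          F          |    F    |       T       | F
F | T | F | T ||    F    |    F    |          T          |    F    |       T       | F
F | T | F | F ||    F    |    T    |          T          |    F    |       T       | F
F | F | T | T ||    T    |    T    |          T          |    T    |       F       | F
F | F | T | F ||    T    |    F    |          F          |    T    |       F       | F
F | F | F | T ||    F    |    F    |          T          |    T    |       F       | F
F | F | F | F ||    F    |    T    |          T          |    T    |       F       | F
Every row is F, so the formula is a contradiction.

contradiction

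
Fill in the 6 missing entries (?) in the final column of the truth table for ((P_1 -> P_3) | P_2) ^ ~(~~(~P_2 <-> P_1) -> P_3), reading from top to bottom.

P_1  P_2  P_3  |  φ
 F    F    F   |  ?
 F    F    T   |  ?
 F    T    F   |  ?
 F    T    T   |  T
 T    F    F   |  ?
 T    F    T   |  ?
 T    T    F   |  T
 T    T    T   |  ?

Row P_1=F, P_2=F, P_3=F: ((P_1 -> P_3) | P_2) = T, ~(~~(~P_2 <-> P_1) -> P_3) = F, so the formula = T.
Row P_1=F, P_2=F, P_3=T: ((P_1 -> P_3) | P_2) = T, ~(~~(~P_2 <-> P_1) -> P_3) = F, so the formula = T.
Row P_1=F, P_2=T, P_3=F: ((P_1 -> P_3) | P_2) = T, ~(~~(~P_2 <-> P_1) -> P_3) = T, so the formula = F.
Row P_1=T, P_2=F, P_3=F: ((P_1 -> P_3) | P_2) = F, ~(~~(~P_2 <-> P_1) -> P_3) = T, so the formula = T.
Row P_1=T, P_2=F, P_3=T: ((P_1 -> P_3) | P_2) = T, ~(~~(~P_2 <-> P_1) -> P_3) = F, so the formula = T.
Row P_1=T, P_2=T, P_3=T: ((P_1 -> P_3) | P_2) = T, ~(~~(~P_2 <-> P_1) -> P_3) = F, so the formula = T.

T, T, F, T, T, T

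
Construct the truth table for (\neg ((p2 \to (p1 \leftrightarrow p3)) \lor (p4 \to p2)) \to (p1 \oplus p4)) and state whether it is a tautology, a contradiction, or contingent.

tautology

p1 | p2 | p3 | p4 || (p1 \leftrightarrow p3) | (p4 \to p2) | (p1 \oplus p4) | φ
F  | F  | F  | F  ||            T            |      T      |       F        | T
F  | F  | F  | T  ||            T            |      F      |       T        | T
F  | F  | T  | F  ||            F            |      T      |       F        | T
F  | F  | T  | T  ||            F            |      F      |       T        | T
F  | T  | F  | F  ||            T            |      T      |       F        | T
F  | T  | F  | T  ||            T            |      T      |       T        | T
F  | T  | T  | F  ||            F            |      T      |       F        | T
F  | T  | T  | T  ||            F            |      T      |       T        | T
T  | F  | F  | F  ||            F            |      T      |       T        | T
T  | F  | F  | T  ||            F            |      F      |       F        | T
T  | F  | T  | F  ||            T            |      T      |       T        | T
T  | F  | T  | T  ||            T            |      F      |       F        | T
T  | T  | F  | F  ||            F            |      T      |       T        | T
T  | T  | F  | T  ||            F            |      T      |       F        | T
T  | T  | T  | F  ||            T            |      T      |       T        | T
T  | T  | T  | T  ||            T            |      T      |       F        | T
Every row is T, so the formula is a tautology.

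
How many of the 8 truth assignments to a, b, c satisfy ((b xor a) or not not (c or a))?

a | b | c | (b xor a) | (c or a) | not (c or a) | not not (c or a) | φ
- | - | - | --------- | -------- | ------------ | ---------------- | -
T | T | T |     F     |    T     |      F       |        T         | T
T | T | F |     F     |    T     |      F       |        T         | T
T | F | T |     T     |    T     |      F       |        T         | T
T | F | F |     T     |    T     |      F       |        T         | T
F | T | T |     T     |    T     |      F       |        T         | T
F | T | F |     T     |    F     |      T       |        F         | T
F | F | T |     F     |    T     |      F       |        T         | T
F | F | F |     F     |    F     |      T       |        F         | F
The formula is true on 7 of the 8 rows.

7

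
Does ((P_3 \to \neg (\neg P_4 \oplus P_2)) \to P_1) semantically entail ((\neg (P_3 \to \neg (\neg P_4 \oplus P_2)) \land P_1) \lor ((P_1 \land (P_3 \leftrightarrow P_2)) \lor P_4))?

no

P_1  P_2  P_3  P_4  |  φ  ψ
 1    1    1    1   |  1  1
 1    1    1    0   |  1  1
 1    1    0    1   |  1  1
 1    1    0    0   |  1  0
 1    0    1    1   |  1  1
 1    0    1    0   |  1  1
 1    0    0    1   |  1  1
 1    0    0    0   |  1  1
 0    1    1    1   |  1  1
 0    1    1    0   |  0  0
 0    1    0    1   |  0  1
 0    1    0    0   |  0  0
 0    0    1    1   |  0  1
 0    0    1    0   |  1  0
 0    0    0    1   |  0  1
 0    0    0    0   |  0  0
At P_1=1, P_2=1, P_3=0, P_4=0 we have φ true but ψ false, so φ does not entail ψ.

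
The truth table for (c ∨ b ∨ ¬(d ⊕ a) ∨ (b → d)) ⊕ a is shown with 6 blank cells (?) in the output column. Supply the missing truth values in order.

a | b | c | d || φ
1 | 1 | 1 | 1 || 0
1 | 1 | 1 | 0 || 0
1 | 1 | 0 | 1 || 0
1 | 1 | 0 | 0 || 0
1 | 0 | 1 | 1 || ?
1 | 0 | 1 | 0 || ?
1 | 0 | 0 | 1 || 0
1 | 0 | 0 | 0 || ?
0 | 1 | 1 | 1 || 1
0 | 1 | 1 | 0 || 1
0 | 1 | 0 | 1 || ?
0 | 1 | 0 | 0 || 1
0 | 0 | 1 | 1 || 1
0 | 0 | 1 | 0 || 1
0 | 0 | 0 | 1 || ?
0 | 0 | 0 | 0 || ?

Row a=1, b=0, c=1, d=1: (c ∨ b ∨ ¬(d ⊕ a) ∨ (b → d)) = 1, so the formula = 0.
Row a=1, b=0, c=1, d=0: (c ∨ b ∨ ¬(d ⊕ a) ∨ (b → d)) = 1, so the formula = 0.
Row a=1, b=0, c=0, d=0: (c ∨ b ∨ ¬(d ⊕ a) ∨ (b → d)) = 1, so the formula = 0.
Row a=0, b=1, c=0, d=1: (c ∨ b ∨ ¬(d ⊕ a) ∨ (b → d)) = 1, so the formula = 1.
Row a=0, b=0, c=0, d=1: (c ∨ b ∨ ¬(d ⊕ a) ∨ (b → d)) = 1, so the formula = 1.
Row a=0, b=0, c=0, d=0: (c ∨ b ∨ ¬(d ⊕ a) ∨ (b → d)) = 1, so the formula = 1.

0, 0, 0, 1, 1, 1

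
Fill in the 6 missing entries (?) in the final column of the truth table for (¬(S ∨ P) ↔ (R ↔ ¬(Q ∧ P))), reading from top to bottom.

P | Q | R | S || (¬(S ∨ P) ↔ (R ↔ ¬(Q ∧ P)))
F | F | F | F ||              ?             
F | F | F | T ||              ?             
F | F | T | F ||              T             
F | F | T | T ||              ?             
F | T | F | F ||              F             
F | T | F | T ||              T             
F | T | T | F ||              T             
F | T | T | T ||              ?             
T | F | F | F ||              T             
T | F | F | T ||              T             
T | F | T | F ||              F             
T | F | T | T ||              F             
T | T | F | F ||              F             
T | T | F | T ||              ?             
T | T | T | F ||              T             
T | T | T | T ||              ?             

F, T, F, F, F, T

Row P=F, Q=F, R=F, S=F: ¬(S ∨ P) = T, (R ↔ ¬(Q ∧ P)) = F, so (¬(S ∨ P) ↔ (R ↔ ¬(Q ∧ P))) = F.
Row P=F, Q=F, R=F, S=T: ¬(S ∨ P) = F, (R ↔ ¬(Q ∧ P)) = F, so (¬(S ∨ P) ↔ (R ↔ ¬(Q ∧ P))) = T.
Row P=F, Q=F, R=T, S=T: ¬(S ∨ P) = F, (R ↔ ¬(Q ∧ P)) = T, so (¬(S ∨ P) ↔ (R ↔ ¬(Q ∧ P))) = F.
Row P=F, Q=T, R=T, S=T: ¬(S ∨ P) = F, (R ↔ ¬(Q ∧ P)) = T, so (¬(S ∨ P) ↔ (R ↔ ¬(Q ∧ P))) = F.
Row P=T, Q=T, R=F, S=T: ¬(S ∨ P) = F, (R ↔ ¬(Q ∧ P)) = T, so (¬(S ∨ P) ↔ (R ↔ ¬(Q ∧ P))) = F.
Row P=T, Q=T, R=T, S=T: ¬(S ∨ P) = F, (R ↔ ¬(Q ∧ P)) = F, so (¬(S ∨ P) ↔ (R ↔ ¬(Q ∧ P))) = T.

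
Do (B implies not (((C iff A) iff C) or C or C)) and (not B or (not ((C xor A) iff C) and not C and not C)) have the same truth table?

not equivalent

A | B | C || φ | ψ
F | F | F || T | T
F | F | T || T | T
F | T | F || T | F
F | T | T || F | F
T | F | F || T | T
T | F | T || T | T
T | T | F || F | T
T | T | T || F | F
The columns differ at A=F, B=T, C=F (φ=T, ψ=F), so they are not equivalent.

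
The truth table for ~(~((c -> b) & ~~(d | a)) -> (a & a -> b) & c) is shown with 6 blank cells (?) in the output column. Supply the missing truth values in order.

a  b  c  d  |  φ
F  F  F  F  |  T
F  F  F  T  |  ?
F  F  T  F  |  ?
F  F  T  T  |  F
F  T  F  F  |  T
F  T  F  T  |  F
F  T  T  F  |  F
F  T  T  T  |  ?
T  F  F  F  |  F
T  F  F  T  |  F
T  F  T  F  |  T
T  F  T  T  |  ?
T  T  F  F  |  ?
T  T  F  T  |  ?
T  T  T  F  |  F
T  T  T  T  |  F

Row a=F, b=F, c=F, d=T: ~((c -> b) & ~~(d | a)) = F, ((a & a -> b) & c) = F, (~((c -> b) & ~~(d | a)) -> (a & a -> b) & c) = T, so the formula = F.
Row a=F, b=F, c=T, d=F: ~((c -> b) & ~~(d | a)) = T, ((a & a -> b) & c) = T, (~((c -> b) & ~~(d | a)) -> (a & a -> b) & c) = T, so the formula = F.
Row a=F, b=T, c=T, d=T: ~((c -> b) & ~~(d | a)) = F, ((a & a -> b) & c) = T, (~((c -> b) & ~~(d | a)) -> (a & a -> b) & c) = T, so the formula = F.
Row a=T, b=F, c=T, d=T: ~((c -> b) & ~~(d | a)) = T, ((a & a -> b) & c) = F, (~((c -> b) & ~~(d | a)) -> (a & a -> b) & c) = F, so the formula = T.
Row a=T, b=T, c=F, d=F: ~((c -> b) & ~~(d | a)) = F, ((a & a -> b) & c) = F, (~((c -> b) & ~~(d | a)) -> (a & a -> b) & c) = T, so the formula = F.
Row a=T, b=T, c=F, d=T: ~((c -> b) & ~~(d | a)) = F, ((a & a -> b) & c) = F, (~((c -> b) & ~~(d | a)) -> (a & a -> b) & c) = T, so the formula = F.

F, F, F, T, F, F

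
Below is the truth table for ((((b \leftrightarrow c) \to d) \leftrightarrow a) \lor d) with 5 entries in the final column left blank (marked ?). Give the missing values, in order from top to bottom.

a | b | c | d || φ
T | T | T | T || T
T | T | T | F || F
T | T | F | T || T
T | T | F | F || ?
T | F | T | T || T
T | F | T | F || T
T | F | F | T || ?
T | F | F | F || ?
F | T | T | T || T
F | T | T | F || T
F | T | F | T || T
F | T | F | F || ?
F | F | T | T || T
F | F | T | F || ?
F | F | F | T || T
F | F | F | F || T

Row a=T, b=T, c=F, d=F: (((b \leftrightarrow c) \to d) \leftrightarrow a) = T, so the formula = T.
Row a=T, b=F, c=F, d=T: (((b \leftrightarrow c) \to d) \leftrightarrow a) = T, so the formula = T.
Row a=T, b=F, c=F, d=F: (((b \leftrightarrow c) \to d) \leftrightarrow a) = F, so the formula = F.
Row a=F, b=T, c=F, d=F: (((b \leftrightarrow c) \to d) \leftrightarrow a) = F, so the formula = F.
Row a=F, b=F, c=T, d=F: (((b \leftrightarrow c) \to d) \leftrightarrow a) = F, so the formula = F.

T, T, F, F, F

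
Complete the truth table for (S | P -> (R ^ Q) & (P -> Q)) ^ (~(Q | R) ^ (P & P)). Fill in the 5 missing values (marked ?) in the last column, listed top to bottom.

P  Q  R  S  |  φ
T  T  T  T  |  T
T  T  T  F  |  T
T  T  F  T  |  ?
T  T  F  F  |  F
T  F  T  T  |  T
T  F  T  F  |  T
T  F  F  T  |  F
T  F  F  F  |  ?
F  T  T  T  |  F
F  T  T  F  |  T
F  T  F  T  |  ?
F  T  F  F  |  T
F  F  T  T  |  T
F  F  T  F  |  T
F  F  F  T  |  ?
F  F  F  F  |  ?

F, F, T, T, F

Row P=T, Q=T, R=F, S=T: (S | P -> (R ^ Q) & (P -> Q)) = T, (~(Q | R) ^ (P & P)) = T, so the formula = F.
Row P=T, Q=F, R=F, S=F: (S | P -> (R ^ Q) & (P -> Q)) = F, (~(Q | R) ^ (P & P)) = F, so the formula = F.
Row P=F, Q=T, R=F, S=T: (S | P -> (R ^ Q) & (P -> Q)) = T, (~(Q | R) ^ (P & P)) = F, so the formula = T.
Row P=F, Q=F, R=F, S=T: (S | P -> (R ^ Q) & (P -> Q)) = F, (~(Q | R) ^ (P & P)) = T, so the formula = T.
Row P=F, Q=F, R=F, S=F: (S | P -> (R ^ Q) & (P -> Q)) = T, (~(Q | R) ^ (P & P)) = T, so the formula = F.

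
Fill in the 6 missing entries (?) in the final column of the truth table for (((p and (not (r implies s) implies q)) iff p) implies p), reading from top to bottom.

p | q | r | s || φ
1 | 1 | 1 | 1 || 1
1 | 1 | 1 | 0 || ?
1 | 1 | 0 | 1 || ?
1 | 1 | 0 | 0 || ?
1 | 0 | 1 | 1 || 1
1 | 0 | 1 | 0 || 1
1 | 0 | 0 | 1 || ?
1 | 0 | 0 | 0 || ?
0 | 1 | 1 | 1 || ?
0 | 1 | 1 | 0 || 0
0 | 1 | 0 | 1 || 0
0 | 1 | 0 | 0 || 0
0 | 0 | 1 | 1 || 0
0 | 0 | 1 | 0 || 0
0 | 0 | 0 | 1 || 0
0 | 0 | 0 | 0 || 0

Row p=1, q=1, r=1, s=0: ((p and (not (r implies s) implies q)) iff p) = 1, so the formula = 1.
Row p=1, q=1, r=0, s=1: ((p and (not (r implies s) implies q)) iff p) = 1, so the formula = 1.
Row p=1, q=1, r=0, s=0: ((p and (not (r implies s) implies q)) iff p) = 1, so the formula = 1.
Row p=1, q=0, r=0, s=1: ((p and (not (r implies s) implies q)) iff p) = 1, so the formula = 1.
Row p=1, q=0, r=0, s=0: ((p and (not (r implies s) implies q)) iff p) = 1, so the formula = 1.
Row p=0, q=1, r=1, s=1: ((p and (not (r implies s) implies q)) iff p) = 1, so the formula = 0.

1, 1, 1, 1, 1, 0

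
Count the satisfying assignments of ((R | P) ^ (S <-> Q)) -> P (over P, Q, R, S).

P  Q  R  S     (R | P)  (S <-> Q)  ((R | P) ^ (S <-> Q))  (((R | P) ^ (S <-> Q)) -> P)
F  F  F  F        F         T                T                         F              
F  F  F  T        F         F                F                         T              
F  F  T  F        T         T                F                         T              
F  F  T  T        T         F                T                         F              
F  T  F  F        F         F                F                         T              
F  T  F  T        F         T                T                         F              
F  T  T  F        T         F                T                         F              
F  T  T  T        T         T                F                         T              
T  F  F  F        T         T                F                         T              
T  F  F  T        T         F                T                         T              
T  F  T  F        T         T                F                         T              
T  F  T  T        T         F                T                         T              
T  T  F  F        T         F                T                         T              
T  T  F  T        T         T                F                         T              
T  T  T  F        T         F                T                         T              
T  T  T  T        T         T                F                         T              
The formula is true on 12 of the 16 rows.

12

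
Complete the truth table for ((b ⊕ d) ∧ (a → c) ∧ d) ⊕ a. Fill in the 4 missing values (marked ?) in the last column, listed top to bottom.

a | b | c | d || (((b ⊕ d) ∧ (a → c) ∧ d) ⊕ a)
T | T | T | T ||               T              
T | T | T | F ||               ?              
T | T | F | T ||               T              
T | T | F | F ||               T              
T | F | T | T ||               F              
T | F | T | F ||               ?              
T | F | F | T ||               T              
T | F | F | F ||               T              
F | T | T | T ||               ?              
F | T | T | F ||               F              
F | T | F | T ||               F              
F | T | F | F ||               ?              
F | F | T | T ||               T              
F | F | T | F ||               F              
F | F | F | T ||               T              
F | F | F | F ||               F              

Row a=T, b=T, c=T, d=F: ((b ⊕ d) ∧ (a → c) ∧ d) = F, so (((b ⊕ d) ∧ (a → c) ∧ d) ⊕ a) = T.
Row a=T, b=F, c=T, d=F: ((b ⊕ d) ∧ (a → c) ∧ d) = F, so (((b ⊕ d) ∧ (a → c) ∧ d) ⊕ a) = T.
Row a=F, b=T, c=T, d=T: ((b ⊕ d) ∧ (a → c) ∧ d) = F, so (((b ⊕ d) ∧ (a → c) ∧ d) ⊕ a) = F.
Row a=F, b=T, c=F, d=F: ((b ⊕ d) ∧ (a → c) ∧ d) = F, so (((b ⊕ d) ∧ (a → c) ∧ d) ⊕ a) = F.

T, T, F, F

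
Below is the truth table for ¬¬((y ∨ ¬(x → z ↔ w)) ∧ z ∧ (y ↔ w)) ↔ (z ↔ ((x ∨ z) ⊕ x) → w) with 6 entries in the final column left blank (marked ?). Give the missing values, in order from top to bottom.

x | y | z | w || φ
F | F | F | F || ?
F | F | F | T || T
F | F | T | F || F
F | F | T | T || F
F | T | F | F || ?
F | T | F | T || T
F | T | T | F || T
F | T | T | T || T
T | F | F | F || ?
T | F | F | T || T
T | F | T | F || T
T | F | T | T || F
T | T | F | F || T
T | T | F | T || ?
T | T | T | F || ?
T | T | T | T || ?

T, T, T, T, F, T

Row x=F, y=F, z=F, w=F: ¬¬((y ∨ ¬(x → z ↔ w)) ∧ z ∧ (y ↔ w)) = F, (z ↔ ((x ∨ z) ⊕ x) → w) = F, so the formula = T.
Row x=F, y=T, z=F, w=F: ¬¬((y ∨ ¬(x → z ↔ w)) ∧ z ∧ (y ↔ w)) = F, (z ↔ ((x ∨ z) ⊕ x) → w) = F, so the formula = T.
Row x=T, y=F, z=F, w=F: ¬¬((y ∨ ¬(x → z ↔ w)) ∧ z ∧ (y ↔ w)) = F, (z ↔ ((x ∨ z) ⊕ x) → w) = F, so the formula = T.
Row x=T, y=T, z=F, w=T: ¬¬((y ∨ ¬(x → z ↔ w)) ∧ z ∧ (y ↔ w)) = F, (z ↔ ((x ∨ z) ⊕ x) → w) = F, so the formula = T.
Row x=T, y=T, z=T, w=F: ¬¬((y ∨ ¬(x → z ↔ w)) ∧ z ∧ (y ↔ w)) = F, (z ↔ ((x ∨ z) ⊕ x) → w) = T, so the formula = F.
Row x=T, y=T, z=T, w=T: ¬¬((y ∨ ¬(x → z ↔ w)) ∧ z ∧ (y ↔ w)) = T, (z ↔ ((x ∨ z) ⊕ x) → w) = T, so the formula = T.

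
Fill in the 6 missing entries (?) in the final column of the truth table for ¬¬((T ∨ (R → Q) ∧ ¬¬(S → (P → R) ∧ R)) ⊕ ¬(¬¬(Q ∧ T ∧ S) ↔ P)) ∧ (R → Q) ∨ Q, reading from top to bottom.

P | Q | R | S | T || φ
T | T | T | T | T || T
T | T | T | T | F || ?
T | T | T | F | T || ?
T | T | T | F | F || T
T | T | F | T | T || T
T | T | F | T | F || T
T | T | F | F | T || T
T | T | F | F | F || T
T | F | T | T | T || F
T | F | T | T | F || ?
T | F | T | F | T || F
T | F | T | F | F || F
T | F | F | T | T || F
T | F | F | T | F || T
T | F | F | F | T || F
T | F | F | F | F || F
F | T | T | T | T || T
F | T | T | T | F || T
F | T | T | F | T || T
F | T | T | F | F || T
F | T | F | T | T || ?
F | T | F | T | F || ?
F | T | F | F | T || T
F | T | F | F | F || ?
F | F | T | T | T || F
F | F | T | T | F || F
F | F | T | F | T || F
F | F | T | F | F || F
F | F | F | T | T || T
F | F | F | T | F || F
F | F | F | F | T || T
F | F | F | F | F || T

Row P=T, Q=T, R=T, S=T, T=F: (¬¬((T ∨ (R → Q) ∧ ¬¬(S → (P → R) ∧ R)) ⊕ ¬(¬¬(Q ∧ T ∧ S) ↔ P)) ∧ (R → Q)) = F, so the formula = T.
Row P=T, Q=T, R=T, S=F, T=T: (¬¬((T ∨ (R → Q) ∧ ¬¬(S → (P → R) ∧ R)) ⊕ ¬(¬¬(Q ∧ T ∧ S) ↔ P)) ∧ (R → Q)) = F, so the formula = T.
Row P=T, Q=F, R=T, S=T, T=F: (¬¬((T ∨ (R → Q) ∧ ¬¬(S → (P → R) ∧ R)) ⊕ ¬(¬¬(Q ∧ T ∧ S) ↔ P)) ∧ (R → Q)) = F, so the formula = F.
Row P=F, Q=T, R=F, S=T, T=T: (¬¬((T ∨ (R → Q) ∧ ¬¬(S → (P → R) ∧ R)) ⊕ ¬(¬¬(Q ∧ T ∧ S) ↔ P)) ∧ (R → Q)) = F, so the formula = T.
Row P=F, Q=T, R=F, S=T, T=F: (¬¬((T ∨ (R → Q) ∧ ¬¬(S → (P → R) ∧ R)) ⊕ ¬(¬¬(Q ∧ T ∧ S) ↔ P)) ∧ (R → Q)) = F, so the formula = T.
Row P=F, Q=T, R=F, S=F, T=F: (¬¬((T ∨ (R → Q) ∧ ¬¬(S → (P → R) ∧ R)) ⊕ ¬(¬¬(Q ∧ T ∧ S) ↔ P)) ∧ (R → Q)) = T, so the formula = T.

T, T, F, T, T, T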